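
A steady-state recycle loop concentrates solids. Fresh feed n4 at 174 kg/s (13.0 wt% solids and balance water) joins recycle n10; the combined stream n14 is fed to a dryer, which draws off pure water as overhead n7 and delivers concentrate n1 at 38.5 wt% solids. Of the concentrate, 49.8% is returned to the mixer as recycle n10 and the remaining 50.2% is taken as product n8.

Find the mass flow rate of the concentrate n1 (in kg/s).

117 kg/s

Overall solids balance (none leaves overhead): solids in fresh feed = solids in product, i.e. 174×0.130 = (1−0.498)·n1·0.385.
n1 = 22.62/(0.385×0.502) = 117.04 kg/s.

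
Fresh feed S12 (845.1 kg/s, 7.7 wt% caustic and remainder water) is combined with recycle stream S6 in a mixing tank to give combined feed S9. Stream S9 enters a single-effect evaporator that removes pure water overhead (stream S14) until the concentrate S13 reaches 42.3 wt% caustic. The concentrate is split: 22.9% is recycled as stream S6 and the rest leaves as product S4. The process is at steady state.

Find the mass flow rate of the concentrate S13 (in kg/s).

Overall caustic balance (none leaves overhead): caustic in fresh feed = caustic in product, i.e. 845.1×0.077 = (1−0.229)·S13·0.423.
S13 = 65.073/(0.423×0.771) = 199.53 kg/s.

199.5 kg/s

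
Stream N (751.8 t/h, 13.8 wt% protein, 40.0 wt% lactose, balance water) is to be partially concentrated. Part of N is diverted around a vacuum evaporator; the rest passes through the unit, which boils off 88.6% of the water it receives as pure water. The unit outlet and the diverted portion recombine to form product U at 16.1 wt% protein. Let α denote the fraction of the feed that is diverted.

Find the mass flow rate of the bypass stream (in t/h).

All 751.8×0.138 = 103.75 t/h of protein reaches U, so U = 103.75/0.161 = 644.4 t/h and vapour = 107.4 t/h.
The evaporator receives (1−α)·751.8 of feed at 0.462 water and removes 0.886 of that water:
0.886×0.462×(1−α)×751.8 = 107.4
(1−α) = 107.4/307.74 = 0.3490;  α = 0.6510.
Bypass flow = 0.6510×751.8 = 489.42 t/h.

489.4 t/h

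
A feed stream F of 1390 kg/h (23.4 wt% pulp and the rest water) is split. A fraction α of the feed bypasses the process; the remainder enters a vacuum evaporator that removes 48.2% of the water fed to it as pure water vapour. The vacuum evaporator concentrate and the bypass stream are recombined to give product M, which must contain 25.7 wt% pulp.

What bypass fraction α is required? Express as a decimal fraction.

All 1390×0.234 = 325.26 kg/h of pulp reaches M, so M = 325.26/0.257 = 1265.6 kg/h and vapour = 124.4 kg/h.
The evaporator receives (1−α)·1390 of feed at 0.766 water and removes 0.482 of that water:
0.482×0.766×(1−α)×1390 = 124.4
(1−α) = 124.4/513.2 = 0.2424;  α = 0.7576.

0.758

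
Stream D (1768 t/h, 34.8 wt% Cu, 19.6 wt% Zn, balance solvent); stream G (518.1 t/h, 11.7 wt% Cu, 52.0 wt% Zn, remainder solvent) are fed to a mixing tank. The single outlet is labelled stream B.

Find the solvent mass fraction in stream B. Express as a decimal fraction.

0.435

Total flow out = 1768 + 518.1 = 2286.1 t/h.
solvent in = 1768×0.456 + 518.1×0.363 = 994.28 t/h.
solvent mass fraction in B = 994.28/2286.1 = 0.435.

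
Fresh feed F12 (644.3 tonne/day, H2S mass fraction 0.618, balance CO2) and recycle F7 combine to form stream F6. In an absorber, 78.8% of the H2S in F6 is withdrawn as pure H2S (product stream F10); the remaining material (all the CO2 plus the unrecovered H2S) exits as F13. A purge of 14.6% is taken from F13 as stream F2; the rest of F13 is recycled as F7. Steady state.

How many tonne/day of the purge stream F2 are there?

CO2 enters only via F12 and leaves only via the purge: 644.3×0.382 = 0.146×(CO2 in F13), and the absorber passes all CO2, so CO2 in F6 = CO2 in F13 = 1685.8 tonne/day.
H2S in F6: m_A = 644.3×0.618 + (1−0.146)·(1−0.788)·m_A, so m_A = 398.18/0.8190 = 486.2 tonne/day.
F13 = (1−0.788)×486.2 + 1685.8 = 1788.8 tonne/day.
Purge F2 = 0.146×1788.8 = 261.17 tonne/day.

261.2 tonne/day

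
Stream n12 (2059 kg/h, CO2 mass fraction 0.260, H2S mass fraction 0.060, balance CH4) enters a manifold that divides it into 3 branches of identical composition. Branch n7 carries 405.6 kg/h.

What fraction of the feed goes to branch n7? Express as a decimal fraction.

Fraction to n7 = 405.6/2059 = 0.1970.

0.197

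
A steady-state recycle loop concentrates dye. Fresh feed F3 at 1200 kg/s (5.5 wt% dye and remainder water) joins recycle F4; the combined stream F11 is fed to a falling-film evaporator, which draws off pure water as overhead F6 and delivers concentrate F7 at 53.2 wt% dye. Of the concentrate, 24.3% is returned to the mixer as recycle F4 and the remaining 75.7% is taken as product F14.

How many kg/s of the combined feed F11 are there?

1240 kg/s

Overall dye balance (none leaves overhead): dye in fresh feed = dye in product, i.e. 1200×0.055 = (1−0.243)·F7·0.532.
F7 = 66/(0.532×0.757) = 163.88 kg/s.
Recycle F4 = 0.243×163.88 = 39.824 kg/s.
Combined feed F11 = 1200 + 39.824 = 1239.8 kg/s.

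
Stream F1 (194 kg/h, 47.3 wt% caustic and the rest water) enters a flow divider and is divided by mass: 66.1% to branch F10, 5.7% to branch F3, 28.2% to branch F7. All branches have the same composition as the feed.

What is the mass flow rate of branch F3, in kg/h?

11.06 kg/h

Branch F3 flow = 0.057×194 = 11.058 kg/h.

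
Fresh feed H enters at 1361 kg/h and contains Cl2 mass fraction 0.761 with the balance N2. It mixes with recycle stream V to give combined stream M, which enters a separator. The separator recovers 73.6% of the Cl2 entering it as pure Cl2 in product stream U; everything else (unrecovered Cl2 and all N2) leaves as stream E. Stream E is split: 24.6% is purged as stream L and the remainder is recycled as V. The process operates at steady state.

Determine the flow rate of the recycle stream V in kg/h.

1254 kg/h

N2 enters only via H and leaves only via the purge: 1361×0.239 = 0.246×(N2 in E), and the separator passes all N2, so N2 in M = N2 in E = 1322.3 kg/h.
Cl2 in M: m_A = 1361×0.761 + (1−0.246)·(1−0.736)·m_A, so m_A = 1035.7/0.8009 = 1293.1 kg/h.
E = (1−0.736)×1293.1 + 1322.3 = 1663.7 kg/h.
Recycle V = (1−0.246)×1663.7 = 1254.4 kg/h.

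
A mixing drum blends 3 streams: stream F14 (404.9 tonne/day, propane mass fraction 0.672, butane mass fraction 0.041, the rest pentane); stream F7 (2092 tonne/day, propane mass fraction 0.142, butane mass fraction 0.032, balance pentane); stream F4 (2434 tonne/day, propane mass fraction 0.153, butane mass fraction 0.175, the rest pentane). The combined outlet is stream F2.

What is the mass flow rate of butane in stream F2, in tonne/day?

butane out = butane in = 404.9×0.041 + 2092×0.032 + 2434×0.175 = 509.49 tonne/day.

509.5 tonne/day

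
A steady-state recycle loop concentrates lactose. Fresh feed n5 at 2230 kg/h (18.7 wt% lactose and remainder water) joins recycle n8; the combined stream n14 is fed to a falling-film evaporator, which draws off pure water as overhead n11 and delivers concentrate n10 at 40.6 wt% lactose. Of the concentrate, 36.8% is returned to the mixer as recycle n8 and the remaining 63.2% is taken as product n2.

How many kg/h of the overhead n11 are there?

Overall lactose balance (none leaves overhead): lactose in fresh feed = lactose in product, i.e. 2230×0.187 = (1−0.368)·n10·0.406.
n10 = 417.01/(0.406×0.632) = 1625.2 kg/h.
Recycle n8 = 0.368×1625.2 = 598.07 kg/h.
Combined feed n14 = 2230 + 598.07 = 2828.1 kg/h.
Overhead n11 = n14 − n10 = 2828.1 − 1625.2 = 1202.9 kg/h.

1203 kg/h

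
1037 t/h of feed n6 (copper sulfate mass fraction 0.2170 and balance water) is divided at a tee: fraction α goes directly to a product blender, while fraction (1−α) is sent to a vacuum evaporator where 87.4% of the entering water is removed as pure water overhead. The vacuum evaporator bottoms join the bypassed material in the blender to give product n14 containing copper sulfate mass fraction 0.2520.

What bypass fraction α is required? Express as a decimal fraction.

0.797

All 1037×0.217 = 225.03 t/h of copper sulfate reaches n14, so n14 = 225.03/0.252 = 892.97 t/h and vapour = 144.03 t/h.
The evaporator receives (1−α)·1037 of feed at 0.783 water and removes 0.874 of that water:
0.874×0.783×(1−α)×1037 = 144.03
(1−α) = 144.03/709.66 = 0.2030;  α = 0.7970.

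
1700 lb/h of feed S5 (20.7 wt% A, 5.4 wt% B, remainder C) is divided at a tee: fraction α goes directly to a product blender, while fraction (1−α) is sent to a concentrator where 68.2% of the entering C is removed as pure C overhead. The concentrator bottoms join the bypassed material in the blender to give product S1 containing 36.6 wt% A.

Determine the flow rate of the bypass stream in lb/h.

234.7 lb/h

All 1700×0.207 = 351.9 lb/h of A reaches S1, so S1 = 351.9/0.366 = 961.48 lb/h and vapour = 738.52 lb/h.
The evaporator receives (1−α)·1700 of feed at 0.739 C and removes 0.682 of that C:
0.682×0.739×(1−α)×1700 = 738.52
(1−α) = 738.52/856.8 = 0.8620;  α = 0.1380.
Bypass flow = 0.1380×1700 = 234.67 lb/h.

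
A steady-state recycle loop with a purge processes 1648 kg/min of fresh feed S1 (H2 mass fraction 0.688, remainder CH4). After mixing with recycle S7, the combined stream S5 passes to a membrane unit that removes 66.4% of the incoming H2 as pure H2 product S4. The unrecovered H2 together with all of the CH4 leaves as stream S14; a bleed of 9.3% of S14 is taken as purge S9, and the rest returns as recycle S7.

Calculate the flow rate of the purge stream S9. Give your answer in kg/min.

CH4 enters only via S1 and leaves only via the purge: 1648×0.312 = 0.093×(CH4 in S14), and the membrane unit passes all CH4, so CH4 in S5 = CH4 in S14 = 5528.8 kg/min.
H2 in S5: m_A = 1648×0.688 + (1−0.093)·(1−0.664)·m_A, so m_A = 1133.8/0.6952 = 1630.8 kg/min.
S14 = (1−0.664)×1630.8 + 5528.8 = 6076.7 kg/min.
Purge S9 = 0.093×6076.7 = 565.14 kg/min.

565.1 kg/min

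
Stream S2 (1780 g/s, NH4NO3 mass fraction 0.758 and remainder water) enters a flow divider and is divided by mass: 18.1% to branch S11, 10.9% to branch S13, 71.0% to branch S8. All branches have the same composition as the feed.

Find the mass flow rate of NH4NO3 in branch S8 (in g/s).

958 g/s

Branch S8 total = 0.710×1780 = 1263.8 g/s.
NH4NO3 in S8 = 0.758×1263.8 = 957.96 g/s.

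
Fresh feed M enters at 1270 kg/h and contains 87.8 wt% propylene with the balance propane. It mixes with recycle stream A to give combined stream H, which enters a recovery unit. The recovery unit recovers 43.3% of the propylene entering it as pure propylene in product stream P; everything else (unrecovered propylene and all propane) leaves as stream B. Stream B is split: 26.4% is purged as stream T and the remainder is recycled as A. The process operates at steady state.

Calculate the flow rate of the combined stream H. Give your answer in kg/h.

2501 kg/h

propane enters only via M and leaves only via the purge: 1270×0.122 = 0.264×(propane in B), and the recovery unit passes all propane, so propane in H = propane in B = 586.89 kg/h.
propylene in H: m_A = 1270×0.878 + (1−0.264)·(1−0.433)·m_A, so m_A = 1115.1/0.5827 = 1913.6 kg/h.
H = 1913.6 + 586.89 = 2500.5 kg/h.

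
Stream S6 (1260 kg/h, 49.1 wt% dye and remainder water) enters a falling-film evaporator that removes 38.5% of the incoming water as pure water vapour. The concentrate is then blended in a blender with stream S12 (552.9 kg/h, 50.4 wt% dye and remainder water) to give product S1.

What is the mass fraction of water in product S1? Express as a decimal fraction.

0.427

Vapour removed = 0.385×0.509×1260 = 246.92 kg/h; concentrate = 1013.1 kg/h.
water reaching the mixer = 394.42 (from concentrate) + 552.9×0.496 = 668.66 kg/h.
Product flow = 1013.1 + 552.9 = 1566 kg/h; water fraction = 0.427.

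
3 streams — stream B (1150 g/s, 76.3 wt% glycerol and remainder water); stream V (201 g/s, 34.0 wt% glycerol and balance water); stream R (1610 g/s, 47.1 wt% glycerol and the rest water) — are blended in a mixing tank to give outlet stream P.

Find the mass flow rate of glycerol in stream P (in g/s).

1704 g/s

glycerol out = glycerol in = 1150×0.763 + 201×0.340 + 1610×0.471 = 1704.1 g/s.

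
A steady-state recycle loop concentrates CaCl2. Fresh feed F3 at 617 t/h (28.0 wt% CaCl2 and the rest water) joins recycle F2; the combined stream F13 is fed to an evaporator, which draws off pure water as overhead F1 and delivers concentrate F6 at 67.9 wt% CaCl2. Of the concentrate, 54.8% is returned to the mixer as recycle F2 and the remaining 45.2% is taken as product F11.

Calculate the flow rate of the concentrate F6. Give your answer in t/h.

Overall CaCl2 balance (none leaves overhead): CaCl2 in fresh feed = CaCl2 in product, i.e. 617×0.280 = (1−0.548)·F6·0.679.
F6 = 172.76/(0.679×0.452) = 562.9 t/h.

562.9 t/h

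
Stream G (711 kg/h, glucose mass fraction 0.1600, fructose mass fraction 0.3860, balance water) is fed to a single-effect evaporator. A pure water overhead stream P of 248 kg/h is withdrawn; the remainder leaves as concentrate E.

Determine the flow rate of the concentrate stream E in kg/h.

Concentrate = 711 − 248 = 463 kg/h.

463 kg/h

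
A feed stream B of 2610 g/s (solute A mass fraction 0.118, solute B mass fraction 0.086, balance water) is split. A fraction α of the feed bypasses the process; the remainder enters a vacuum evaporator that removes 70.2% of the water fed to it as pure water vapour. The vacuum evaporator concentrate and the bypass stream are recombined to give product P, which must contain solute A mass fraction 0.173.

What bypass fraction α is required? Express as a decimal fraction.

0.431

All 2610×0.118 = 307.98 g/s of solute A reaches P, so P = 307.98/0.173 = 1780.2 g/s and vapour = 829.77 g/s.
The evaporator receives (1−α)·2610 of feed at 0.796 water and removes 0.702 of that water:
0.702×0.796×(1−α)×2610 = 829.77
(1−α) = 829.77/1458.4 = 0.5689;  α = 0.4311.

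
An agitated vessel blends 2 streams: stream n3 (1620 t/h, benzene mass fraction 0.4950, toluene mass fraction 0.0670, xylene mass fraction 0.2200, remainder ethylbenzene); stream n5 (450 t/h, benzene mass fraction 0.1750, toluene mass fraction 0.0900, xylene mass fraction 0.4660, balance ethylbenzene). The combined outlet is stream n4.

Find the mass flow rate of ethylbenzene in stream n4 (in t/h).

ethylbenzene out = ethylbenzene in = 1620×0.218 + 450×0.269 = 474.21 t/h.

474.2 t/h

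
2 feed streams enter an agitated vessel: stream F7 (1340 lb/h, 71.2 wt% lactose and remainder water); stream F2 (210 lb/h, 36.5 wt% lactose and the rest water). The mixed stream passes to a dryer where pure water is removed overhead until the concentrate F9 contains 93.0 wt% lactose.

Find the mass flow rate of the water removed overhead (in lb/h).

lactose entering = 1340×0.712 + 210×0.365 = 1030.7 lb/h.
All lactose reports to F9, so F9 = 1030.7/0.930 = 1108.3 lb/h.
Total feed = 1550 lb/h; overhead = 1550 − 1108.3 = 441.69 lb/h.

441.7 lb/h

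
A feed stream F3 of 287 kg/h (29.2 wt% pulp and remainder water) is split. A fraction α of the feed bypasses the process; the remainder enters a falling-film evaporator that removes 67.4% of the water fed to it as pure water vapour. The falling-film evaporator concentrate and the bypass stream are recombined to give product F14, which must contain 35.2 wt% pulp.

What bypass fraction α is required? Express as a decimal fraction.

All 287×0.292 = 83.804 kg/h of pulp reaches F14, so F14 = 83.804/0.352 = 238.08 kg/h and vapour = 48.92 kg/h.
The evaporator receives (1−α)·287 of feed at 0.708 water and removes 0.674 of that water:
0.674×0.708×(1−α)×287 = 48.92
(1−α) = 48.92/136.95 = 0.3572;  α = 0.6428.

0.643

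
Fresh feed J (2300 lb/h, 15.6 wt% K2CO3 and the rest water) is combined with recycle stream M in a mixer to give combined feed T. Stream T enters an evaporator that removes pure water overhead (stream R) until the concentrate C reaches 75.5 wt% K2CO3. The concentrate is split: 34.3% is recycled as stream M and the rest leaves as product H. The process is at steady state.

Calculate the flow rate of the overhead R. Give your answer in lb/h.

1825 lb/h

Overall K2CO3 balance (none leaves overhead): K2CO3 in fresh feed = K2CO3 in product, i.e. 2300×0.156 = (1−0.343)·C·0.755.
C = 358.8/(0.755×0.657) = 723.34 lb/h.
Recycle M = 0.343×723.34 = 248.1 lb/h.
Combined feed T = 2300 + 248.1 = 2548.1 lb/h.
Overhead R = T − C = 2548.1 − 723.34 = 1824.8 lb/h.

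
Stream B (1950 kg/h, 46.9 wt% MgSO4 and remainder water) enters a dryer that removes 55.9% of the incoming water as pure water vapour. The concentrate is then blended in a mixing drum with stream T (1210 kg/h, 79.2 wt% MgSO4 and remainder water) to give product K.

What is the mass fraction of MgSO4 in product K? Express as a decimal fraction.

0.7256

Vapour removed = 0.559×0.531×1950 = 578.82 kg/h; concentrate = 1371.2 kg/h.
MgSO4 reaching the mixer = 914.55 (from concentrate) + 1210×0.792 = 1872.9 kg/h.
Product flow = 1371.2 + 1210 = 2581.2 kg/h; MgSO4 fraction = 0.7256.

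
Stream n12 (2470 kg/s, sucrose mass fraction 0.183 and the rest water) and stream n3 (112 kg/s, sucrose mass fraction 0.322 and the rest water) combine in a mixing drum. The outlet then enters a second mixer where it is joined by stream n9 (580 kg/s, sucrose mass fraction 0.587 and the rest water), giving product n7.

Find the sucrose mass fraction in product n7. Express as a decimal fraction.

Overall, product flow = 3162 kg/s.
sucrose in = 2470×0.183 + 112×0.322 + 580×0.587 = 828.53 kg/s.
sucrose fraction in n7 = 0.262.

0.262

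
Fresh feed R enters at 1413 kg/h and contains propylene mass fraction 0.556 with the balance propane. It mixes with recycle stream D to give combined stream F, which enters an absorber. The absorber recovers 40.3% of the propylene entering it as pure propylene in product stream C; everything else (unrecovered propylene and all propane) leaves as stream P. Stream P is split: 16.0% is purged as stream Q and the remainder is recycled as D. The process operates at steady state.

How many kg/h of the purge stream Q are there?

777.9 kg/h

propane enters only via R and leaves only via the purge: 1413×0.444 = 0.160×(propane in P), and the absorber passes all propane, so propane in F = propane in P = 3921.1 kg/h.
propylene in F: m_A = 1413×0.556 + (1−0.160)·(1−0.403)·m_A, so m_A = 785.63/0.4985 = 1575.9 kg/h.
P = (1−0.403)×1575.9 + 3921.1 = 4861.9 kg/h.
Purge Q = 0.160×4861.9 = 777.9 kg/h.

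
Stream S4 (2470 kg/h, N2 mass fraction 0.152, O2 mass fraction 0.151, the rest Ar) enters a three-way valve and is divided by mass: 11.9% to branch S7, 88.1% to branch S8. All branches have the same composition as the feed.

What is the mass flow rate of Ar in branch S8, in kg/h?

1517 kg/h

Branch S8 total = 0.881×2470 = 2176.1 kg/h.
Ar in S8 = 0.697×2176.1 = 1516.7 kg/h.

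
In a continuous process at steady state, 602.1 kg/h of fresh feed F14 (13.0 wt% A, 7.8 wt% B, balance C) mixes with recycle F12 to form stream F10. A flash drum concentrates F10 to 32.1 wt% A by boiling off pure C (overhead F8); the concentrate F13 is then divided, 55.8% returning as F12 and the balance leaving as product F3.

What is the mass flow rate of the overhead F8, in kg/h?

Overall A balance (none leaves overhead): A in fresh feed = A in product, i.e. 602.1×0.130 = (1−0.558)·F13·0.321.
F13 = 78.273/(0.321×0.442) = 551.68 kg/h.
Recycle F12 = 0.558×551.68 = 307.84 kg/h.
Combined feed F10 = 602.1 + 307.84 = 909.94 kg/h.
Overhead F8 = F10 − F13 = 909.94 − 551.68 = 358.26 kg/h.

358.3 kg/h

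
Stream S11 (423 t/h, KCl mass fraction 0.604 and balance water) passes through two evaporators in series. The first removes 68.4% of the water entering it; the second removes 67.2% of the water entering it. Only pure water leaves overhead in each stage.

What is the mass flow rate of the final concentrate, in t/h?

272.9 t/h

water in feed = 423×0.396 = 167.51 t/h.
After stage 1: water left = (1−0.684)×167.51 = 52.933; stream total = 308.42 t/h.
After stage 2: water left = (1−0.672)×52.933 = 17.362; final concentrate = 272.85 t/h.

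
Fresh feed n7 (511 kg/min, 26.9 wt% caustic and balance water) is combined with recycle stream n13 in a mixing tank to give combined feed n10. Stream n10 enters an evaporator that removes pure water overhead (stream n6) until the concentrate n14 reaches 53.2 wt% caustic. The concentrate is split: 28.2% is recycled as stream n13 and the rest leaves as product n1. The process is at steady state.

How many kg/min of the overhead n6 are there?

252.6 kg/min

Overall caustic balance (none leaves overhead): caustic in fresh feed = caustic in product, i.e. 511×0.269 = (1−0.282)·n14·0.532.
n14 = 137.46/(0.532×0.718) = 359.86 kg/min.
Recycle n13 = 0.282×359.86 = 101.48 kg/min.
Combined feed n10 = 511 + 101.48 = 612.48 kg/min.
Overhead n6 = n10 − n14 = 612.48 − 359.86 = 252.62 kg/min.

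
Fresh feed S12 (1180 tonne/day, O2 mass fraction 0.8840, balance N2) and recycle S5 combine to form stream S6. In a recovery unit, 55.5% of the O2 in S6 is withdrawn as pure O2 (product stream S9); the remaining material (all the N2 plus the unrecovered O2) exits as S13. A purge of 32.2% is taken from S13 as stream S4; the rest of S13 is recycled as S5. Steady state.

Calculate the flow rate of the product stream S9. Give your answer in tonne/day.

O2 in S6: m_A = 1180×0.884 + (1−0.322)·(1−0.555)·m_A, so m_A = 1043.1/0.6983 = 1493.8 tonne/day.
Product S9 = 0.555×1493.8 = 829.07 tonne/day.

829.1 tonne/day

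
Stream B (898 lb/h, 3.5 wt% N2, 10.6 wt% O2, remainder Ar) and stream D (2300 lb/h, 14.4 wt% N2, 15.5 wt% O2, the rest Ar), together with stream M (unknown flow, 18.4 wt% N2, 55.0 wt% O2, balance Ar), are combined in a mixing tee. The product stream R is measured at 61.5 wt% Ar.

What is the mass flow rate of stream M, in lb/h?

Let M be the unknown flow. Total out = 3198 + M.
Ar balance: 2383.7 + 0.266·M = 0.615·(3198 + M)
(0.266 − 0.615)·M = 0.615×3198 − 2383.7 = -416.91
M = -416.91 / -0.349 = 1194.6 lb/h

1195 lb/h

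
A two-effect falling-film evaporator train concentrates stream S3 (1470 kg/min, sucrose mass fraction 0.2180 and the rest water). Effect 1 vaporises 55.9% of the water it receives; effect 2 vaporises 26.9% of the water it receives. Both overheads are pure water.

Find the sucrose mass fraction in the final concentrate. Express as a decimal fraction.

water in feed = 1470×0.782 = 1149.5 kg/min.
After stage 1: water left = (1−0.559)×1149.5 = 506.95; stream total = 827.41 kg/min.
After stage 2: water left = (1−0.269)×506.95 = 370.58; final concentrate = 691.04 kg/min.
sucrose fraction = 320.46/691.04 = 0.4637.

0.4637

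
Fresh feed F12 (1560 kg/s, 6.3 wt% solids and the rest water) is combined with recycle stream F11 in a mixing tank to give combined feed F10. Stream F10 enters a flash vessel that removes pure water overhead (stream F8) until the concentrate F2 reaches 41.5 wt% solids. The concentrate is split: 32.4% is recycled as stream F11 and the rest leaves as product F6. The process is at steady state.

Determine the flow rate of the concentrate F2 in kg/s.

350.3 kg/s

Overall solids balance (none leaves overhead): solids in fresh feed = solids in product, i.e. 1560×0.063 = (1−0.324)·F2·0.415.
F2 = 98.28/(0.415×0.676) = 350.32 kg/s.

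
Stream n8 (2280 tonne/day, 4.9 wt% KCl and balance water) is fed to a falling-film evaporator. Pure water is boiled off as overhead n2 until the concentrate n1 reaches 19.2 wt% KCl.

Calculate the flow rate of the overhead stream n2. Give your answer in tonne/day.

1698 tonne/day

KCl is conserved: 2280×0.049 = 111.72 tonne/day all reports to the concentrate.
Concentrate = 111.72/(target fraction) = 581.88 tonne/day.
Overhead = 2280 − 581.88 = 1698.1 tonne/day.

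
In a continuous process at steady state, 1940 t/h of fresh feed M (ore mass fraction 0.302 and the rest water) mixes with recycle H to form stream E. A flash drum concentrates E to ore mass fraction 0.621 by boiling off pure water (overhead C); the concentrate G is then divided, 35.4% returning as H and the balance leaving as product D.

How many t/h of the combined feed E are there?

Overall ore balance (none leaves overhead): ore in fresh feed = ore in product, i.e. 1940×0.302 = (1−0.354)·G·0.621.
G = 585.88/(0.621×0.646) = 1460.4 t/h.
Recycle H = 0.354×1460.4 = 517 t/h.
Combined feed E = 1940 + 517 = 2457 t/h.

2457 t/h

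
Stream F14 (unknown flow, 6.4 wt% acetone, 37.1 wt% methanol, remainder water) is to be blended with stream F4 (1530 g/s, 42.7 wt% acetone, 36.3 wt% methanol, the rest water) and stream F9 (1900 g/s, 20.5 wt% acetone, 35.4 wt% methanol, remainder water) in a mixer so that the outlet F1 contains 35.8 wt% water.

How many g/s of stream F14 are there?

332.1 g/s

Let F14 be the unknown flow. Total out = 3430 + F14.
water balance: 1159.2 + 0.565·F14 = 0.358·(3430 + F14)
(0.565 − 0.358)·F14 = 0.358×3430 − 1159.2 = 68.74
F14 = 68.74 / 0.207 = 332.08 g/s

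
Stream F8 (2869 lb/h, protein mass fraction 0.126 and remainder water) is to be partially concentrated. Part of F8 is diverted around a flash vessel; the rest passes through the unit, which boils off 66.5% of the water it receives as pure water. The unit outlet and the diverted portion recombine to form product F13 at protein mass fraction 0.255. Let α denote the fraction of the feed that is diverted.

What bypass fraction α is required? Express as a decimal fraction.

All 2869×0.126 = 361.49 lb/h of protein reaches F13, so F13 = 361.49/0.255 = 1417.6 lb/h and vapour = 1451.4 lb/h.
The evaporator receives (1−α)·2869 of feed at 0.874 water and removes 0.665 of that water:
0.665×0.874×(1−α)×2869 = 1451.4
(1−α) = 1451.4/1667.5 = 0.8704;  α = 0.1296.

0.130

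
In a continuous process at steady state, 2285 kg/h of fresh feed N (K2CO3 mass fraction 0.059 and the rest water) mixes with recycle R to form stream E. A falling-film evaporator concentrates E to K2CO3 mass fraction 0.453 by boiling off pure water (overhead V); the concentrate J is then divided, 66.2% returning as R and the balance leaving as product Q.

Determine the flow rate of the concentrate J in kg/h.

Overall K2CO3 balance (none leaves overhead): K2CO3 in fresh feed = K2CO3 in product, i.e. 2285×0.059 = (1−0.662)·J·0.453.
J = 134.81/(0.453×0.338) = 880.49 kg/h.

880.5 kg/h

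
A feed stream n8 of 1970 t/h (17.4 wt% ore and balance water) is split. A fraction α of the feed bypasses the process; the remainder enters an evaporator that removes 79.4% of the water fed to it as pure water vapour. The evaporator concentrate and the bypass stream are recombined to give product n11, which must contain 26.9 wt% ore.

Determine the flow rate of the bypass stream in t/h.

909.2 t/h

All 1970×0.174 = 342.78 t/h of ore reaches n11, so n11 = 342.78/0.269 = 1274.3 t/h and vapour = 695.72 t/h.
The evaporator receives (1−α)·1970 of feed at 0.826 water and removes 0.794 of that water:
0.794×0.826×(1−α)×1970 = 695.72
(1−α) = 695.72/1292 = 0.5385;  α = 0.4615.
Bypass flow = 0.4615×1970 = 909.19 t/h.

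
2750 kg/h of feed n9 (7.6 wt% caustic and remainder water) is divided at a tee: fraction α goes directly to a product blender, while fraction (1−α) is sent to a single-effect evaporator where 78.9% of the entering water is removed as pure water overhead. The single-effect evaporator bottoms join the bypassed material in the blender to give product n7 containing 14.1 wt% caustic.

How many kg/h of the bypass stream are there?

All 2750×0.076 = 209 kg/h of caustic reaches n7, so n7 = 209/0.141 = 1482.3 kg/h and vapour = 1267.7 kg/h.
The evaporator receives (1−α)·2750 of feed at 0.924 water and removes 0.789 of that water:
0.789×0.924×(1−α)×2750 = 1267.7
(1−α) = 1267.7/2004.8 = 0.6323;  α = 0.3677.
Bypass flow = 0.3677×2750 = 1011.1 kg/h.

1011 kg/h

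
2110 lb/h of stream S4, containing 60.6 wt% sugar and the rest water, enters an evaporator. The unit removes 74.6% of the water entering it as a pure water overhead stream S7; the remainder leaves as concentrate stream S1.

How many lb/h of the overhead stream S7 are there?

water entering = 2110×0.394 = 831.34 lb/h; overhead removed = 0.746×831.34 = 620.18 lb/h.

620.2 lb/h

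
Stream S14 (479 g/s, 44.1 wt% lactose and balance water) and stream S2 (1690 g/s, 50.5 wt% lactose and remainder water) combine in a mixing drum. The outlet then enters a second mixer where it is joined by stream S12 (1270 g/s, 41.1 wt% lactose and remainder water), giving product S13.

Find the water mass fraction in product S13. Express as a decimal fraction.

Overall, product flow = 3439 g/s.
water in = 479×0.559 + 1690×0.495 + 1270×0.589 = 1852.3 g/s.
water fraction in S13 = 0.5386.

0.5386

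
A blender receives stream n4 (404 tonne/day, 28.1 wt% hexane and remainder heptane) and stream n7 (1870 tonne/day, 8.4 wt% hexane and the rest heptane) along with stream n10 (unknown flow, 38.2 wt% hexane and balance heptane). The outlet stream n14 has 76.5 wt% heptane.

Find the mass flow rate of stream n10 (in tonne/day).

Let n10 be the unknown flow. Total out = 2274 + n10.
heptane balance: 2003.4 + 0.618·n10 = 0.765·(2274 + n10)
(0.618 − 0.765)·n10 = 0.765×2274 − 2003.4 = -263.79
n10 = -263.79 / -0.147 = 1794.5 tonne/day

1794 tonne/day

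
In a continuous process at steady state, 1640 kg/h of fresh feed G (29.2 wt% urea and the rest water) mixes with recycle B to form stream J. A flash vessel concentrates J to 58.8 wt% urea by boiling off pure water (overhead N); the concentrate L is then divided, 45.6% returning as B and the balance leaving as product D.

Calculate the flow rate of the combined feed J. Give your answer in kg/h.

Overall urea balance (none leaves overhead): urea in fresh feed = urea in product, i.e. 1640×0.292 = (1−0.456)·L·0.588.
L = 478.88/(0.588×0.544) = 1497.1 kg/h.
Recycle B = 0.456×1497.1 = 682.68 kg/h.
Combined feed J = 1640 + 682.68 = 2322.7 kg/h.

2323 kg/h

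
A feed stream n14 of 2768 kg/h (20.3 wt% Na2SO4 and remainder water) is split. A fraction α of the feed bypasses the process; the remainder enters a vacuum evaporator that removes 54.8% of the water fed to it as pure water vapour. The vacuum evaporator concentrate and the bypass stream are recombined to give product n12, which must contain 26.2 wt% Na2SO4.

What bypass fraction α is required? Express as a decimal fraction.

All 2768×0.203 = 561.9 kg/h of Na2SO4 reaches n12, so n12 = 561.9/0.262 = 2144.7 kg/h and vapour = 623.33 kg/h.
The evaporator receives (1−α)·2768 of feed at 0.797 water and removes 0.548 of that water:
0.548×0.797×(1−α)×2768 = 623.33
(1−α) = 623.33/1208.9 = 0.5156;  α = 0.4844.

0.484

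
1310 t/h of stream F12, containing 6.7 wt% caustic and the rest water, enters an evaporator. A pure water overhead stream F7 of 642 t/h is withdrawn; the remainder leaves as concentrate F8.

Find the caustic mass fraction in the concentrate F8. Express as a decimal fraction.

caustic is not removed: 1310×0.067 = 87.77 t/h of caustic enters F8.
Concentrate = 1310 − 642 = 668 t/h.
Mass fraction = 87.77/668 = 0.131.

0.131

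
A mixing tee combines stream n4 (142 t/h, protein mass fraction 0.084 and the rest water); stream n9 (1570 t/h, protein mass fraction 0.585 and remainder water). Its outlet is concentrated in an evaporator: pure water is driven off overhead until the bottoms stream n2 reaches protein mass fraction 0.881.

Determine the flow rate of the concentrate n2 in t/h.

protein entering = 142×0.084 + 1570×0.585 = 930.38 t/h.
All protein reports to n2, so n2 = 930.38/0.881 = 1056 t/h.

1056 t/h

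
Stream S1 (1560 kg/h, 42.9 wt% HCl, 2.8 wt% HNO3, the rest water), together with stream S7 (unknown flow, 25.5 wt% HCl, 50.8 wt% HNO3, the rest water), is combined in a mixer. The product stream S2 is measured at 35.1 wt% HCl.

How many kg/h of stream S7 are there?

1268 kg/h

Let S7 be the unknown flow. Total out = 1560 + S7.
HCl balance: 669.24 + 0.255·S7 = 0.351·(1560 + S7)
(0.255 − 0.351)·S7 = 0.351×1560 − 669.24 = -121.68
S7 = -121.68 / -0.096 = 1267.5 kg/h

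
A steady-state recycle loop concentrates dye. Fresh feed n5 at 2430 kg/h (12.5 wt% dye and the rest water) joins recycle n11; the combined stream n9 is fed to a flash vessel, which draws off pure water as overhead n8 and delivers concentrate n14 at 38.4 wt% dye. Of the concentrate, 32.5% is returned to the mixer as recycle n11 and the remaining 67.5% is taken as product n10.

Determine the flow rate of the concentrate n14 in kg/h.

Overall dye balance (none leaves overhead): dye in fresh feed = dye in product, i.e. 2430×0.125 = (1−0.325)·n14·0.384.
n14 = 303.75/(0.384×0.675) = 1171.9 kg/h.

1172 kg/h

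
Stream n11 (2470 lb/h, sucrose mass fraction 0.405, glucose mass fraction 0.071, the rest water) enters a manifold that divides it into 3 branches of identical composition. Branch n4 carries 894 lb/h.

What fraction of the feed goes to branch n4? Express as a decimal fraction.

Fraction to n4 = 894/2470 = 0.3619.

0.362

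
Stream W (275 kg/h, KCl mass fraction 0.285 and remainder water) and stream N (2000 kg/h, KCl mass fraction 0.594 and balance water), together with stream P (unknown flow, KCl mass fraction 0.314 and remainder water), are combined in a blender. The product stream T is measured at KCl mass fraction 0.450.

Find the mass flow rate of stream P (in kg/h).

Let P be the unknown flow. Total out = 2275 + P.
KCl balance: 1266.4 + 0.314·P = 0.450·(2275 + P)
(0.314 − 0.450)·P = 0.450×2275 − 1266.4 = -242.62
P = -242.62 / -0.136 = 1784 kg/h

1784 kg/h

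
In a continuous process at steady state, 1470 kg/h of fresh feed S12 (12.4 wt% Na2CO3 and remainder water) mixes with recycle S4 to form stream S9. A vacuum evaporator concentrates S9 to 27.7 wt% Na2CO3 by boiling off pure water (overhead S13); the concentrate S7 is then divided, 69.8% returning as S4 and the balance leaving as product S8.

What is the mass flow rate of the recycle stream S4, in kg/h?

1521 kg/h

Overall Na2CO3 balance (none leaves overhead): Na2CO3 in fresh feed = Na2CO3 in product, i.e. 1470×0.124 = (1−0.698)·S7·0.277.
S7 = 182.28/(0.277×0.302) = 2179 kg/h.
Recycle S4 = 0.698×2179 = 1520.9 kg/h.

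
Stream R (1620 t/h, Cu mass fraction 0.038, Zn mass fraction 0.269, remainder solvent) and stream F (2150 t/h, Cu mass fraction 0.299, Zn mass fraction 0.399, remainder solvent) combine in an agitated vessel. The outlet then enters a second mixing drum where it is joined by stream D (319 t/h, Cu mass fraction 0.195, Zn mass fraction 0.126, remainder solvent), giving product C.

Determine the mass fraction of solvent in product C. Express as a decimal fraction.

0.486

Overall, product flow = 4089 t/h.
solvent in = 1620×0.693 + 2150×0.302 + 319×0.679 = 1988.6 t/h.
solvent fraction in C = 0.486.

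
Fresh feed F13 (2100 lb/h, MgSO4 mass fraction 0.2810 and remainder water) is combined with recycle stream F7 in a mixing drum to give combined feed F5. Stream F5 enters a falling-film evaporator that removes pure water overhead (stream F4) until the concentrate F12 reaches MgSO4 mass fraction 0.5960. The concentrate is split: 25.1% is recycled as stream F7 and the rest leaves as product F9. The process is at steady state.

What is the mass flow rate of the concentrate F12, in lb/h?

1322 lb/h

Overall MgSO4 balance (none leaves overhead): MgSO4 in fresh feed = MgSO4 in product, i.e. 2100×0.281 = (1−0.251)·F12·0.596.
F12 = 590.1/(0.596×0.749) = 1321.9 lb/h.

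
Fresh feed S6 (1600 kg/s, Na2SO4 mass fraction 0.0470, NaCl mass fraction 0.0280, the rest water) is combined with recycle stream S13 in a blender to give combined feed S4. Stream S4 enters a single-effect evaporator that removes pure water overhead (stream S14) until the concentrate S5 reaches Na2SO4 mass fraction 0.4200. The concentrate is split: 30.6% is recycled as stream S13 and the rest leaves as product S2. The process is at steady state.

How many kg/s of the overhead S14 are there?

Overall Na2SO4 balance (none leaves overhead): Na2SO4 in fresh feed = Na2SO4 in product, i.e. 1600×0.047 = (1−0.306)·S5·0.420.
S5 = 75.2/(0.420×0.694) = 257.99 kg/s.
Recycle S13 = 0.306×257.99 = 78.946 kg/s.
Combined feed S4 = 1600 + 78.946 = 1678.9 kg/s.
Overhead S14 = S4 − S5 = 1678.9 − 257.99 = 1421 kg/s.

1421 kg/s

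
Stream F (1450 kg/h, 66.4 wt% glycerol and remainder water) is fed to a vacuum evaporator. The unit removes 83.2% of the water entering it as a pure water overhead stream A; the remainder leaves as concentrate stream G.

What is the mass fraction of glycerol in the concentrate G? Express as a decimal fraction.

0.922

glycerol is not removed: 1450×0.664 = 962.8 kg/h of glycerol enters G.
water entering = 1450×0.336 = 487.2 kg/h; overhead removed = 0.832×487.2 = 405.35 kg/h.
Concentrate = 1450 − 405.35 = 1044.6 kg/h.
Mass fraction = 962.8/1044.6 = 0.922.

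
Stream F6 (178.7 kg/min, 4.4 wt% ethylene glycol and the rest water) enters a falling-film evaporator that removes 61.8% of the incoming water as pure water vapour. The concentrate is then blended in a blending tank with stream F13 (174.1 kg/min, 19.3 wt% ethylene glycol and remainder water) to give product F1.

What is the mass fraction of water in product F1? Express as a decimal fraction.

0.832

Vapour removed = 0.618×0.956×178.7 = 105.58 kg/min; concentrate = 73.123 kg/min.
water reaching the mixer = 65.26 (from concentrate) + 174.1×0.807 = 205.76 kg/min.
Product flow = 73.123 + 174.1 = 247.22 kg/min; water fraction = 0.832.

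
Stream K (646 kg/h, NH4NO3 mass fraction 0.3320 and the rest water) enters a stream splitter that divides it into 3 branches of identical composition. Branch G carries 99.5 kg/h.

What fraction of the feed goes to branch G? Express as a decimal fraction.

0.154

Fraction to G = 99.5/646 = 0.1540.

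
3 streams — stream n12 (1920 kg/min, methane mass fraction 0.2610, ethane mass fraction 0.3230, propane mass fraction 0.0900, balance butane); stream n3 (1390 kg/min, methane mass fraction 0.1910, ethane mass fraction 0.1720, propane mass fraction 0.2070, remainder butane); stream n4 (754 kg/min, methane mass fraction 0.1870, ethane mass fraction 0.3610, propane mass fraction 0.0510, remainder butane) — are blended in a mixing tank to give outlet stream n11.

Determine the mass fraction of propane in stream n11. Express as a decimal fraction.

Total flow out = 1920 + 1390 + 754 = 4064 kg/min.
propane in = 1920×0.090 + 1390×0.207 + 754×0.051 = 498.98 kg/min.
propane mass fraction in n11 = 498.98/4064 = 0.1228.

0.1228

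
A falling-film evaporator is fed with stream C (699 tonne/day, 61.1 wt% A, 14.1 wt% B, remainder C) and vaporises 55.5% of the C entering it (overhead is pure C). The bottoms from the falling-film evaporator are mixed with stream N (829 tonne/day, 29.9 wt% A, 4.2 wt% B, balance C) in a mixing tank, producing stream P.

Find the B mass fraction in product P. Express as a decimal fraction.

0.093

Vapour removed = 0.555×0.248×699 = 96.21 tonne/day; concentrate = 602.79 tonne/day.
B reaching the mixer = 98.559 (from concentrate) + 829×0.042 = 133.38 tonne/day.
Product flow = 602.79 + 829 = 1431.8 tonne/day; B fraction = 0.093.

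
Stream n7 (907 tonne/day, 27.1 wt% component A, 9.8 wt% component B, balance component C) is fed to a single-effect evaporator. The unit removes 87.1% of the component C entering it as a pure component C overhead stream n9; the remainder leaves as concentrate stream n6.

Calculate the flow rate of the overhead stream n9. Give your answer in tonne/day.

component C entering = 907×0.631 = 572.32 tonne/day; overhead removed = 0.871×572.32 = 498.49 tonne/day.

498.5 tonne/day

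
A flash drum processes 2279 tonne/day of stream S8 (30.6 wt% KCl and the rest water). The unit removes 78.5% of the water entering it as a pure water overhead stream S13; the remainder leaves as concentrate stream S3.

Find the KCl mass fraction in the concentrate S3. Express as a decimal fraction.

KCl is not removed: 2279×0.306 = 697.37 tonne/day of KCl enters S3.
water entering = 2279×0.694 = 1581.6 tonne/day; overhead removed = 0.785×1581.6 = 1241.6 tonne/day.
Concentrate = 2279 − 1241.6 = 1037.4 tonne/day.
Mass fraction = 697.37/1037.4 = 0.672.

0.672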